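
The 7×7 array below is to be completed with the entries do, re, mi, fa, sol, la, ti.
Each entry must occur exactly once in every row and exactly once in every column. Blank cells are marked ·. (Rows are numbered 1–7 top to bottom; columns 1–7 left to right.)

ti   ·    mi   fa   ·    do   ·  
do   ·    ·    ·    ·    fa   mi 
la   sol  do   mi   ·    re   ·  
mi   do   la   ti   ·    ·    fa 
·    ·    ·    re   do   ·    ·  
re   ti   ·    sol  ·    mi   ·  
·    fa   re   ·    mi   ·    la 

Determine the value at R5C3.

Row 2, column 4: row 2 has {do, mi, fa} and column 4 has {re, mi, fa, sol, ti}, leaving only la.
Row 2, column 2: row 2 has {do, mi, fa, la} and column 2 has {do, fa, sol, ti}, leaving only re.
Row 1, column 2: row 1 has {do, mi, fa, ti} and column 2 has {do, re, fa, sol, ti}, leaving only la.
Row 3, column 7: row 3 has {do, re, mi, sol, la} and column 7 has {mi, fa, la}, leaving only ti.
Row 3, column 5: row 3 has {do, re, mi, sol, la, ti} and column 5 has {do, mi}, leaving only fa.
Row 4, column 6: row 4 has {do, mi, fa, la, ti} and column 6 has {do, re, mi, fa}, leaving only sol.
Row 4, column 5: row 4 has {do, mi, fa, sol, la, ti} and column 5 has {do, mi, fa}, leaving only re.
Row 1, column 5: row 1 has {do, mi, fa, la, ti} and column 5 has {do, re, mi, fa}, leaving only sol.
Row 1, column 7: row 1 has {do, mi, fa, sol, la, ti} and column 7 has {mi, fa, la, ti}, leaving only re.
Row 2, column 5: row 2 has {do, re, mi, fa, la} and column 5 has {do, re, mi, fa, sol}, leaving only ti.
Row 2, column 3: row 2 has {do, re, mi, fa, la, ti} and column 3 has {do, re, mi, la}, leaving only sol.
Row 5, column 2: row 5 has {do, re} and column 2 has {do, re, fa, sol, la, ti}, leaving only mi.
Row 5, column 7: row 5 has {do, re, mi} and column 7 has {re, mi, fa, la, ti}, leaving only sol.
Row 5, column 1: row 5 has {do, re, mi, sol} and column 1 has {do, re, mi, la, ti}, leaving only fa.
Row 5 already has {do, re, mi, fa, sol} and column 3 already has {do, re, mi, sol, la}, so row 5, column 3 must be ti.

ti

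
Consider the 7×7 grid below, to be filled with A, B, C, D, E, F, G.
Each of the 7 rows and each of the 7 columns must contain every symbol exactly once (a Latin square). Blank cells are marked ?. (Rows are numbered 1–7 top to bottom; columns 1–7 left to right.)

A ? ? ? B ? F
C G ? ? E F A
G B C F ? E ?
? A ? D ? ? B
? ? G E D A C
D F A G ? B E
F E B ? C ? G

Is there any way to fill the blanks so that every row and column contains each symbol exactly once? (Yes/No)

No

Row 5, column 2: row 5 together with column 2 already contain {A, B, C, D, E, F, G} — every symbol — so nothing can go there. The grid has no valid completion.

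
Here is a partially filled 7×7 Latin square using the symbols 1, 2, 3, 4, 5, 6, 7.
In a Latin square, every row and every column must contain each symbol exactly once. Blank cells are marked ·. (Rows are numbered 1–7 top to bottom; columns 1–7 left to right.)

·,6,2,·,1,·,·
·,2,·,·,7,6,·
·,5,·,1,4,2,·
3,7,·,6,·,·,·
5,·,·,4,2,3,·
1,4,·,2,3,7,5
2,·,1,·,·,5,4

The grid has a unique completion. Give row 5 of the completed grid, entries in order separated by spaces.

5 1 7 4 2 3 6

Row 5, column 2: row 5 has {2, 3, 4, 5} and column 2 has {2, 4, 5, 6, 7}, leaving only 1.
Row 1, column 6: row 1 has {1, 2, 6} and column 6 has {2, 3, 5, 6, 7}, leaving only 4.
Row 1, column 1: row 1 has {1, 2, 4, 6} and column 1 has {1, 2, 3, 5}, leaving only 7.
Row 1, column 7: row 1 has {1, 2, 4, 6, 7} and column 7 has {4, 5}, leaving only 3.
Row 1, column 4: row 1 has {1, 2, 3, 4, 6, 7} and column 4 has {1, 2, 4, 6}, leaving only 5.
Row 2, column 1: row 2 has {2, 6, 7} and column 1 has {1, 2, 3, 5, 7}, leaving only 4.
Row 2, column 4: row 2 has {2, 4, 6, 7} and column 4 has {1, 2, 4, 5, 6}, leaving only 3.
Row 2, column 3: row 2 has {2, 3, 4, 6, 7} and column 3 has {1, 2}, leaving only 5.
Row 2, column 7: row 2 has {2, 3, 4, 5, 6, 7} and column 7 has {3, 4, 5}, leaving only 1.
Row 3, column 1: row 3 has {1, 2, 4, 5} and column 1 has {1, 2, 3, 4, 5, 7}, leaving only 6.
Row 3, column 7: row 3 has {1, 2, 4, 5, 6} and column 7 has {1, 3, 4, 5}, leaving only 7.
Row 5, column 7: row 5 has {1, 2, 3, 4, 5} and column 7 has {1, 3, 4, 5, 7}, leaving only 6.
Row 5, column 3: row 5 has {1, 2, 3, 4, 5, 6} and column 3 has {1, 2, 5}, leaving only 7.
So row 5 reads: 5 1 7 4 2 3 6.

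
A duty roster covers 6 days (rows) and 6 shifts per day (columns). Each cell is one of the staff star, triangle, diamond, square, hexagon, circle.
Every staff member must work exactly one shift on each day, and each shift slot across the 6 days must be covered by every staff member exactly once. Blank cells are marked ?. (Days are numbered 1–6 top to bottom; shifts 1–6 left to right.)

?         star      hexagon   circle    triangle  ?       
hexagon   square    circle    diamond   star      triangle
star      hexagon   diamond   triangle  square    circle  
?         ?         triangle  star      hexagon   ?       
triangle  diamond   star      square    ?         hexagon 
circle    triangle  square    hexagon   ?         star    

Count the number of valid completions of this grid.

Day 1, shift 1: eliminating its day and shift leaves {diamond, square}.
Day 1, shift 6: eliminating its day and shift leaves {diamond, square}.
Day 4, shift 1: eliminating its day and shift leaves {diamond, square}.
Day 4, shift 2: eliminating its day and shift leaves {circle}.
Day 4, shift 6: eliminating its day and shift leaves {diamond, square}.
Day 5, shift 5: eliminating its day and shift leaves {circle}.
Day 6, shift 5: eliminating its day and shift leaves {diamond}.
Enumerating the assignments across these blanks that avoid any day or shift repeat gives 2 completions.

2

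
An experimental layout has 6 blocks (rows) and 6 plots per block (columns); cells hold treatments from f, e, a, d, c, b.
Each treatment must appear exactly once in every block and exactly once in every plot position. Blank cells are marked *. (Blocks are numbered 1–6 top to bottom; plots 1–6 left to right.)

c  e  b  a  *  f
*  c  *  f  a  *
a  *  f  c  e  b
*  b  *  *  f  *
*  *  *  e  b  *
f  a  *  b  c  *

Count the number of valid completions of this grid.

4

Block 1, plot 5: eliminating its block and plot leaves {d}.
Block 2, plot 1: eliminating its block and plot leaves {e, d, b}.
Block 2, plot 3: eliminating its block and plot leaves {e, d}.
Block 2, plot 6: eliminating its block and plot leaves {e, d}.
Block 3, plot 2: eliminating its block and plot leaves {d}.
Block 4, plot 1: eliminating its block and plot leaves {e, d}.
Block 4, plot 3: eliminating its block and plot leaves {e, a, d, c}.
Block 4, plot 4: eliminating its block and plot leaves {d}.
Block 4, plot 6: eliminating its block and plot leaves {e, a, d, c}.
Block 5, plot 1: eliminating its block and plot leaves {d}.
Block 5, plot 2: eliminating its block and plot leaves {f, d}.
Block 5, plot 3: eliminating its block and plot leaves {a, d, c}.
Block 5, plot 6: eliminating its block and plot leaves {a, d, c}.
Block 6, plot 3: eliminating its block and plot leaves {e, d}.
Block 6, plot 6: eliminating its block and plot leaves {e, d}.
Enumerating the assignments across these blanks that avoid any block or plot repeat gives 4 completions.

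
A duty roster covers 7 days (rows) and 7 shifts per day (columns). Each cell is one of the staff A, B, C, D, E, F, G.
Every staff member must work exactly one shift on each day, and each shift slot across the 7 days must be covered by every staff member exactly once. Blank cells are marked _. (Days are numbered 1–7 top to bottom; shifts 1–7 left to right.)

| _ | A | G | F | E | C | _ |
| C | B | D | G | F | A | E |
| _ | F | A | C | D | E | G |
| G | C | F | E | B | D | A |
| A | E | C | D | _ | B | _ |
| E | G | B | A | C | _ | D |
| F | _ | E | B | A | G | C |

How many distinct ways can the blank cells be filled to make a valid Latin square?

Day 1, shift 1: eliminating its day and shift leaves {B, D}.
Day 1, shift 7: eliminating its day and shift leaves {B}.
Day 3, shift 1: eliminating its day and shift leaves {B}.
Day 5, shift 5: eliminating its day and shift leaves {G}.
Day 5, shift 7: eliminating its day and shift leaves {F}.
Day 6, shift 6: eliminating its day and shift leaves {F}.
Day 7, shift 2: eliminating its day and shift leaves {D}.
Only one assignment across all blanks avoids any day or shift repeat, giving 1 completion.

1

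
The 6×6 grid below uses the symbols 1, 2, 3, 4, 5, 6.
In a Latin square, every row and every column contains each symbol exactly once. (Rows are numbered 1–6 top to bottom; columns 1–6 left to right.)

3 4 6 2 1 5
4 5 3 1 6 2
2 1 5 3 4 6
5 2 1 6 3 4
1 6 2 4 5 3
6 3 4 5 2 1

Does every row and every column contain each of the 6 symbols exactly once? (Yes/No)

Yes

Each row is a permutation of the 6 symbols, and so is each column.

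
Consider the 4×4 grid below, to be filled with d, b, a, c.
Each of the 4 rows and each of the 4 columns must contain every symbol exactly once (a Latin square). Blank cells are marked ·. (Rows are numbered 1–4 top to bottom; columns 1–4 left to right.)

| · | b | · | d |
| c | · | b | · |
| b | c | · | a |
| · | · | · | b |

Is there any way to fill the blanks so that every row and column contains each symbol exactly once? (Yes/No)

No

Row 2, column 4: row 2 together with column 4 already contain {d, b, a, c} — every symbol — so nothing can go there. The grid has no valid completion.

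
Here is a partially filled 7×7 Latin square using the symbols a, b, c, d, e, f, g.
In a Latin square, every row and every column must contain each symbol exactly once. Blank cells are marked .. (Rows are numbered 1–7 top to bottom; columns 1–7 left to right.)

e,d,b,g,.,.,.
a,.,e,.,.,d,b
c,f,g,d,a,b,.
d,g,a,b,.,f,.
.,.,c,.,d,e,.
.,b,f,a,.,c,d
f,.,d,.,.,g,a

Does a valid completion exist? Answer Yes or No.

Row 1, column 6: row 1 has {b, d, e, g} and column 6 has {b, c, d, e, f, g}, so it must be a.
Row 2, column 2: row 2 has {a, b, d, e} and column 2 has {b, d, f, g}, so it must be c.
Row 2, column 4: row 2 has {a, b, c, d, e} and column 4 has {a, b, d, g}, so it must be f.
Now row 5, column 4: row 5 together with column 4 already contain {a, b, c, d, e, f, g} — every symbol — so nothing can go there. The grid has no valid completion.

No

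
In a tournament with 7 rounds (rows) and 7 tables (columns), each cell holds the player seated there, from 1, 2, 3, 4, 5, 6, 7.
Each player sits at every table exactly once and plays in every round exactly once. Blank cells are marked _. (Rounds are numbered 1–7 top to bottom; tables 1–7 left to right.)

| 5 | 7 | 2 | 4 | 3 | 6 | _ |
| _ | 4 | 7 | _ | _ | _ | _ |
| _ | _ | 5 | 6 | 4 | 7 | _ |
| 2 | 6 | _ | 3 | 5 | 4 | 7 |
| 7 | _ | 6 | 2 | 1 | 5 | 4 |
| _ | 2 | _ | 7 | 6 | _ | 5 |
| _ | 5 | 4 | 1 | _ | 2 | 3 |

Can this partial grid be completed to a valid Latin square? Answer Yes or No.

No round or table among the givens repeats a symbol, and propagating forced cells runs into no contradiction.
One valid completion exists (for instance, 5 7 2 4 3 6 1 / 1 4 7 5 2 3 6 / 3 1 5 6 4 7 2 / 2 6 1 3 5 4 7 / 7 3 6 2 1 5 4 / 4 2 3 7 6 1 5 / 6 5 4 1 7 2 3).

Yes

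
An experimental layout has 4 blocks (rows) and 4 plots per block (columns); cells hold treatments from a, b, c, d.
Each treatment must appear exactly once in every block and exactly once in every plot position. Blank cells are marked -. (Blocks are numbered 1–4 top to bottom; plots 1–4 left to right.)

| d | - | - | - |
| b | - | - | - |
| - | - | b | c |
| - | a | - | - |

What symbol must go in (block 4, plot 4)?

Block 3, plot 1: block 3 has {b, c} and plot 1 has {b, d}, leaving only a.
Block 3, plot 2: block 3 has {a, b, c} and plot 2 has {a}, leaving only d.
Block 2, plot 2: block 2 has {b} and plot 2 has {a, d}, leaving only c.
Block 1, plot 2: block 1 has {d} and plot 2 has {a, c, d}, leaving only b.
Block 1, plot 4: block 1 has {b, d} and plot 4 has {c}, leaving only a.
Block 1, plot 3: block 1 has {a, b, d} and plot 3 has {b}, leaving only c.
Block 2, plot 4: block 2 has {b, c} and plot 4 has {a, c}, leaving only d.
Block 4 already has {a} and plot 4 already has {a, c, d}, so block 4, plot 4 must be b.

b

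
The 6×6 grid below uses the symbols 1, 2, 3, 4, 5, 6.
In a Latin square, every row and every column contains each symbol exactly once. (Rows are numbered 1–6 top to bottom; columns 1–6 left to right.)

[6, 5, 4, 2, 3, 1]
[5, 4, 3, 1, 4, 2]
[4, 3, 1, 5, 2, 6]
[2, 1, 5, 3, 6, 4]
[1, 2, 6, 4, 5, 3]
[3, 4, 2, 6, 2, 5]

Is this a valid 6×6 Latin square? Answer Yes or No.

Row 6 contains 2 twice (at columns 3 and 5); row 2 is also not a permutation.

No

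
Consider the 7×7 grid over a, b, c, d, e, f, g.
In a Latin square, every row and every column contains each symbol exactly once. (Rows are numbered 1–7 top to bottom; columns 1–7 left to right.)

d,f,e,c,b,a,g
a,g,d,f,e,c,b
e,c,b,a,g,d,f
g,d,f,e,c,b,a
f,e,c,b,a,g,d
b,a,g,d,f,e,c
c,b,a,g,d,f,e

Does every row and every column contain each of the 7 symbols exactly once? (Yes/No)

Each row is a permutation of the 7 symbols, and so is each column.

Yes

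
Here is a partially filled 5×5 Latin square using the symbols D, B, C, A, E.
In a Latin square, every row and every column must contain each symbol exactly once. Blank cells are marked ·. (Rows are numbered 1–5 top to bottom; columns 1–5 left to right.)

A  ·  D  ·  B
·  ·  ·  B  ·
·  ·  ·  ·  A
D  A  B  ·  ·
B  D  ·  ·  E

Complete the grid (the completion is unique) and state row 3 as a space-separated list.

Row 4, column 5: row 4 has {D, B, A} and column 5 has {B, A, E}, leaving only C.
Row 2, column 5: row 2 has {B} and column 5 has {B, C, A, E}, leaving only D.
Row 4, column 4: row 4 has {D, B, C, A} and column 4 has {B}, leaving only E.
Row 1, column 4: row 1 has {D, B, A} and column 4 has {B, E}, leaving only C.
Row 3, column 4: row 3 has {A} and column 4 has {B, C, E}, leaving only D.
Row 1, column 2: row 1 has {D, B, C, A} and column 2 has {D, A}, leaving only E.
Row 2, column 2: row 2 has {D, B} and column 2 has {D, A, E}, leaving only C.
Row 3, column 2: row 3 has {D, A} and column 2 has {D, C, A, E}, leaving only B.
Row 2, column 1: row 2 has {D, B, C} and column 1 has {D, B, A}, leaving only E.
Row 3, column 1: row 3 has {D, B, A} and column 1 has {D, B, A, E}, leaving only C.
Row 3, column 3: row 3 has {D, B, C, A} and column 3 has {D, B}, leaving only E.
So row 3 reads: C B E D A.

C B E D A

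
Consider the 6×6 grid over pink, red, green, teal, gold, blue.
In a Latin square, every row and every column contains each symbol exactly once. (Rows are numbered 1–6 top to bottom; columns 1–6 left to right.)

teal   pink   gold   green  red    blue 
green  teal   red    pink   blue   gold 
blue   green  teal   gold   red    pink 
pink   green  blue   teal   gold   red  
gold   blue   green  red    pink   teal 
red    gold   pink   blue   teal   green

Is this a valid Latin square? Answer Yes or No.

No

Every row is a permutation, but column 2 contains green twice (at rows 3 and 4).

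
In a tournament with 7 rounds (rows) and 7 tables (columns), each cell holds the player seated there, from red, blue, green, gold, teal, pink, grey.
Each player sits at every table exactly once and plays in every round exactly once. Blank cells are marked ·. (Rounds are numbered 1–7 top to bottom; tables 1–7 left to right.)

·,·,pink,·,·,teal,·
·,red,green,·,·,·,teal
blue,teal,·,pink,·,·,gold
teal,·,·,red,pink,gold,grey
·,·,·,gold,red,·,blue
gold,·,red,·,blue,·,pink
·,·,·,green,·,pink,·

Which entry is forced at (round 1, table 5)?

Round 3, table 3: round 3 has {blue, gold, teal, pink} and table 3 has {red, green, pink}, leaving only grey.
Round 3, table 5: round 3 has {blue, gold, teal, pink, grey} and table 5 has {red, blue, pink}, leaving only green.
Round 3, table 6: round 3 has {blue, green, gold, teal, pink, grey} and table 6 has {gold, teal, pink}, leaving only red.
Round 4, table 3: round 4 has {red, gold, teal, pink, grey} and table 3 has {red, green, pink, grey}, leaving only blue.
Round 4, table 2: round 4 has {red, blue, gold, teal, pink, grey} and table 2 has {red, teal}, leaving only green.
Round 5, table 3: round 5 has {red, blue, gold} and table 3 has {red, blue, green, pink, grey}, leaving only teal.
Round 6, table 2: round 6 has {red, blue, gold, pink} and table 2 has {red, green, teal}, leaving only grey.
Round 5, table 2: round 5 has {red, blue, gold, teal} and table 2 has {red, green, teal, grey}, leaving only pink.
Round 6, table 4: round 6 has {red, blue, gold, pink, grey} and table 4 has {red, green, gold, pink}, leaving only teal.
Round 6, table 6: round 6 has {red, blue, gold, teal, pink, grey} and table 6 has {red, gold, teal, pink}, leaving only green.
Round 5, table 6: round 5 has {red, blue, gold, teal, pink} and table 6 has {red, green, gold, teal, pink}, leaving only grey.
Round 2, table 6: round 2 has {red, green, teal} and table 6 has {red, green, gold, teal, pink, grey}, leaving only blue.
Round 2, table 4: round 2 has {red, blue, green, teal} and table 4 has {red, green, gold, teal, pink}, leaving only grey.
Round 1, table 4: round 1 has {teal, pink} and table 4 has {red, green, gold, teal, pink, grey}, leaving only blue.
Round 1, table 2: round 1 has {blue, teal, pink} and table 2 has {red, green, teal, pink, grey}, leaving only gold.
Round 1 already has {blue, gold, teal, pink} and table 5 already has {red, blue, green, pink}, so round 1, table 5 must be grey.

grey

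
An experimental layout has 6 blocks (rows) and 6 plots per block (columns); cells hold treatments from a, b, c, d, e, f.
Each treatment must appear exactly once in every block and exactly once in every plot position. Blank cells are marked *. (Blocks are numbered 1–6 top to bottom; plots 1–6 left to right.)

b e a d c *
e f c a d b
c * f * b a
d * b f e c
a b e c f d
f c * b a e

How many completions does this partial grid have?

1

Block 1, plot 6: eliminating its block and plot leaves {f}.
Block 3, plot 2: eliminating its block and plot leaves {d}.
Block 3, plot 4: eliminating its block and plot leaves {e}.
Block 4, plot 2: eliminating its block and plot leaves {a}.
Block 6, plot 3: eliminating its block and plot leaves {d}.
Only one assignment across all blanks avoids any block or plot repeat, giving 1 completion.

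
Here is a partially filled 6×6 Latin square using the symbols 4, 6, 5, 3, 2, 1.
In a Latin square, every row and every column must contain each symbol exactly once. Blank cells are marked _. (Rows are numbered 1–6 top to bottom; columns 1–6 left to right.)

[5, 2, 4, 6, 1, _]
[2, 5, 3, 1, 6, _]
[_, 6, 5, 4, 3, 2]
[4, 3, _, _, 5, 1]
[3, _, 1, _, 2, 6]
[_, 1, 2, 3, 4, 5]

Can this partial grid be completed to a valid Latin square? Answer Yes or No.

No row or column among the givens repeats a symbol, and propagating forced cells runs into no contradiction.
One valid completion exists (for instance, 5 2 4 6 1 3 / 2 5 3 1 6 4 / 1 6 5 4 3 2 / 4 3 6 2 5 1 / 3 4 1 5 2 6 / 6 1 2 3 4 5).

Yes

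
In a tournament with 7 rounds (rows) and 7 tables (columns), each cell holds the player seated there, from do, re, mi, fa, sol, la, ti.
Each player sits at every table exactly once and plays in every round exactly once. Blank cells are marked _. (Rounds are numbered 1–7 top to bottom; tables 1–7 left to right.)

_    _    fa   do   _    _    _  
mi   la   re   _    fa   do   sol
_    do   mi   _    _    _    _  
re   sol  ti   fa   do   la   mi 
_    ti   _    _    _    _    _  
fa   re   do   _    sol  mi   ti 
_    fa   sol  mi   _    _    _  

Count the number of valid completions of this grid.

Round 1, table 1: eliminating its round and table leaves {sol, la, ti}.
Round 1, table 2: eliminating its round and table leaves {mi}.
Round 1, table 5: eliminating its round and table leaves {re, mi, la, ti}.
Round 1, table 6: eliminating its round and table leaves {re, sol, ti}.
Round 1, table 7: eliminating its round and table leaves {re, la}.
Round 2, table 4: eliminating its round and table leaves {ti}.
Round 3, table 1: eliminating its round and table leaves {sol, la, ti}.
Round 3, table 4: eliminating its round and table leaves {re, sol, la, ti}.
Round 3, table 5: eliminating its round and table leaves {re, la, ti}.
Round 3, table 6: eliminating its round and table leaves {re, fa, sol, ti}.
Round 3, table 7: eliminating its round and table leaves {re, fa, la}.
Round 5, table 1: eliminating its round and table leaves {do, sol, la}.
Round 5, table 3: eliminating its round and table leaves {la}.
Round 5, table 4: eliminating its round and table leaves {re, sol, la}.
Round 5, table 5: eliminating its round and table leaves {re, mi, la}.
Round 5, table 6: eliminating its round and table leaves {re, fa, sol}.
Round 5, table 7: eliminating its round and table leaves {do, re, fa, la}.
Round 6, table 4: eliminating its round and table leaves {la}.
Round 7, table 1: eliminating its round and table leaves {do, la, ti}.
Round 7, table 5: eliminating its round and table leaves {re, la, ti}.
Round 7, table 6: eliminating its round and table leaves {re, ti}.
Round 7, table 7: eliminating its round and table leaves {do, re, la}.
Enumerating the assignments across these blanks that avoid any round or table repeat gives 13 completions.

13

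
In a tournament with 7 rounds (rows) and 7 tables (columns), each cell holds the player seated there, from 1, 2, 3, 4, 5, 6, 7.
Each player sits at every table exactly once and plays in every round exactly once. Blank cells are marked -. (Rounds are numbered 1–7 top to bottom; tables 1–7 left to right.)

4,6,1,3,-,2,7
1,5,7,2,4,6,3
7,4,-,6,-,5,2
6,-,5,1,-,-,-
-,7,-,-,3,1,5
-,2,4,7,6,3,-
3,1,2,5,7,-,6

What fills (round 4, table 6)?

Round 1, table 5: round 1 has {1, 2, 3, 4, 6, 7} and table 5 has {3, 4, 6, 7}, leaving only 5.
Round 3, table 3: round 3 has {2, 4, 5, 6, 7} and table 3 has {1, 2, 4, 5, 7}, leaving only 3.
Round 3, table 5: round 3 has {2, 3, 4, 5, 6, 7} and table 5 has {3, 4, 5, 6, 7}, leaving only 1.
Round 4, table 2: round 4 has {1, 5, 6} and table 2 has {1, 2, 4, 5, 6, 7}, leaving only 3.
Round 4, table 5: round 4 has {1, 3, 5, 6} and table 5 has {1, 3, 4, 5, 6, 7}, leaving only 2.
Round 4, table 7: round 4 has {1, 2, 3, 5, 6} and table 7 has {2, 3, 5, 6, 7}, leaving only 4.
Round 4 already has {1, 2, 3, 4, 5, 6} and table 6 already has {1, 2, 3, 5, 6}, so round 4, table 6 must be 7.

7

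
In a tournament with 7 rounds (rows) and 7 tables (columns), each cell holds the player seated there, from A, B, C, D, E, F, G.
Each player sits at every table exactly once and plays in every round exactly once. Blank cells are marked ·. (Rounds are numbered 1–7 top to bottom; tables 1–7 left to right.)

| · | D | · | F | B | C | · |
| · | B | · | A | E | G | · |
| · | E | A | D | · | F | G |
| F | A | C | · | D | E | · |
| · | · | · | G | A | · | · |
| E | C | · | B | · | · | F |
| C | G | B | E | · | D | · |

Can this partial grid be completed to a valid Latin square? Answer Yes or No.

Round 4, table 4: round 4 together with table 4 already contain {A, B, C, D, E, F, G} — every symbol — so nothing can go there. The grid has no valid completion.

No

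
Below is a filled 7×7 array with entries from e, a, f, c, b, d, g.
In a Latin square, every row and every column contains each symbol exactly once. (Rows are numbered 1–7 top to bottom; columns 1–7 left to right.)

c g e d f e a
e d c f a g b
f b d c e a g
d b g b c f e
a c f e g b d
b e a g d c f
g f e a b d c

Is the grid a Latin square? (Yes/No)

Row 1 contains e twice (at columns 3 and 6); row 4 is also not a permutation.

No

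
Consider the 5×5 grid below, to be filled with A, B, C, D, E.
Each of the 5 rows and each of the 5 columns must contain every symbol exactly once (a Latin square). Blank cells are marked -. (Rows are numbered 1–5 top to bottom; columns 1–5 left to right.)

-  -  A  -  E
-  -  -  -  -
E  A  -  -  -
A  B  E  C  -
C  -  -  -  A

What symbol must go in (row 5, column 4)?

E

Row 4, column 5: row 4 has {A, B, C, E} and column 5 has {A, E}, leaving only D.
Row 5, column 4 is narrowed to {B, D, E}.
If it were B, then row 3, column 4 would be left with no valid symbol.
If it were D, then row 3, column 4 would be left with no valid symbol.
So row 5, column 4 must be E.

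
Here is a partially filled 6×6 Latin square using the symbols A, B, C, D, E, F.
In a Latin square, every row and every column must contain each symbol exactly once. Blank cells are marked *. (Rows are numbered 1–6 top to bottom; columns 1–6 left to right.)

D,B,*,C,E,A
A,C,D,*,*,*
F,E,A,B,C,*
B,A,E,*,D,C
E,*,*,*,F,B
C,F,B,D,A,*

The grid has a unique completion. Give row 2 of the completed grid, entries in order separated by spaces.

Row 2, column 5: row 2 has {A, C, D} and column 5 has {A, C, D, E, F}, leaving only B.
Row 1, column 3: row 1 has {A, B, C, D, E} and column 3 has {A, B, D, E}, leaving only F.
Row 3, column 6: row 3 has {A, B, C, E, F} and column 6 has {A, B, C}, leaving only D.
Row 4, column 4: row 4 has {A, B, C, D, E} and column 4 has {B, C, D}, leaving only F.
Row 2, column 4: row 2 has {A, B, C, D} and column 4 has {B, C, D, F}, leaving only E.
Row 2, column 6: row 2 has {A, B, C, D, E} and column 6 has {A, B, C, D}, leaving only F.
So row 2 reads: A C D E B F.

A C D E B F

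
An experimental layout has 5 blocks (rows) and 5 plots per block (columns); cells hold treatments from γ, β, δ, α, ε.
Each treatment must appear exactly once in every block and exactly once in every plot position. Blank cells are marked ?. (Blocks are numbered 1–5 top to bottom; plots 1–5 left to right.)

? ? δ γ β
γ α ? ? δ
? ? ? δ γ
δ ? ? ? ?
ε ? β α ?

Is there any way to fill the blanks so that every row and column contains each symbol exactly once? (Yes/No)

No

Block 5, plot 5: block 5 together with plot 5 already contain {γ, β, δ, α, ε} — every symbol — so nothing can go there. The grid has no valid completion.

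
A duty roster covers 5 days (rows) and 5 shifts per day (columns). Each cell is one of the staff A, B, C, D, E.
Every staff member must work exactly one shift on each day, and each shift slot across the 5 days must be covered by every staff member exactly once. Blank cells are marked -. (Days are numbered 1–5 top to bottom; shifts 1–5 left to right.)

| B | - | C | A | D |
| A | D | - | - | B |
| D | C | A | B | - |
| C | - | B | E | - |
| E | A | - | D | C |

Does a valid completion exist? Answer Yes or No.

No

Day 4, shift 2: day 4 together with shift 2 already contain {A, B, C, D, E} — every symbol — so nothing can go there. The grid has no valid completion.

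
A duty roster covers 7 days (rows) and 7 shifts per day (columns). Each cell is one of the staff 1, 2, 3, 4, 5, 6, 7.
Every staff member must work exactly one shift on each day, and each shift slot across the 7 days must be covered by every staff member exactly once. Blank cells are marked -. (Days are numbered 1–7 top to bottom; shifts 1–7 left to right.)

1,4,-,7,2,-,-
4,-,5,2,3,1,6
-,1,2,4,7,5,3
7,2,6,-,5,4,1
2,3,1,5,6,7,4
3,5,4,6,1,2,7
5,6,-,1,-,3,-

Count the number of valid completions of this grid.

1

Day 1, shift 3: eliminating its day and shift leaves {3}.
Day 1, shift 6: eliminating its day and shift leaves {6}.
Day 1, shift 7: eliminating its day and shift leaves {5}.
Day 2, shift 2: eliminating its day and shift leaves {7}.
Day 3, shift 1: eliminating its day and shift leaves {6}.
Day 4, shift 4: eliminating its day and shift leaves {3}.
Day 7, shift 3: eliminating its day and shift leaves {7}.
Day 7, shift 5: eliminating its day and shift leaves {4}.
Day 7, shift 7: eliminating its day and shift leaves {2}.
Only one assignment across all blanks avoids any day or shift repeat, giving 1 completion.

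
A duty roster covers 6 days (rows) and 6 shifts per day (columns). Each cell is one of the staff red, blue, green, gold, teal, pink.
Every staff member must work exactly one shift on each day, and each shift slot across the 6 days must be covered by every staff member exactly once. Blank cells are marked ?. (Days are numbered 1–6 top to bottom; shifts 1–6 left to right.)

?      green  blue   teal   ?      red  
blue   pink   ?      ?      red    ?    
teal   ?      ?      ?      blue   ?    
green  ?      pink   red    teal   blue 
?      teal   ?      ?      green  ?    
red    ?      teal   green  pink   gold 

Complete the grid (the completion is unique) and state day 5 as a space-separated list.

Day 5, shift 6: day 5 has {green, teal} and shift 6 has {red, blue, gold}, leaving only pink.
Day 5, shift 1: day 5 has {green, teal, pink} and shift 1 has {red, blue, green, teal}, leaving only gold.
Day 5, shift 3: day 5 has {green, gold, teal, pink} and shift 3 has {blue, teal, pink}, leaving only red.
Day 5, shift 4: day 5 has {red, green, gold, teal, pink} and shift 4 has {red, green, teal}, leaving only blue.
So day 5 reads: gold teal red blue green pink.

gold teal red blue green pink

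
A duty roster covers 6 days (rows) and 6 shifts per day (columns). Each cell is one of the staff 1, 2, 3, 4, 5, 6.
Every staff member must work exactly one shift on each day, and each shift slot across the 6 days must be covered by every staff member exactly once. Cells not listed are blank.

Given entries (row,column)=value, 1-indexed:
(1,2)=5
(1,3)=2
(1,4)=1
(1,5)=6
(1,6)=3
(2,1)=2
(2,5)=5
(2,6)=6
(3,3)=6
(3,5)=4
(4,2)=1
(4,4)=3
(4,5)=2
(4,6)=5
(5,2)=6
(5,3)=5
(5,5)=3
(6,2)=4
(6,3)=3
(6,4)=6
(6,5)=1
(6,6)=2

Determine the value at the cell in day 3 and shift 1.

Day 1, shift 1: day 1 has {1, 2, 3, 5, 6} and shift 1 has {2}, leaving only 4.
Day 2, shift 2: day 2 has {2, 5, 6} and shift 2 has {1, 4, 5, 6}, leaving only 3.
Day 2, shift 4: day 2 has {2, 3, 5, 6} and shift 4 has {1, 3, 6}, leaving only 4.
Day 2, shift 3: day 2 has {2, 3, 4, 5, 6} and shift 3 has {2, 3, 5, 6}, leaving only 1.
Day 3, shift 2: day 3 has {4, 6} and shift 2 has {1, 3, 4, 5, 6}, leaving only 2.
Day 3, shift 4: day 3 has {2, 4, 6} and shift 4 has {1, 3, 4, 6}, leaving only 5.
Day 3, shift 6: day 3 has {2, 4, 5, 6} and shift 6 has {2, 3, 5, 6}, leaving only 1.
Day 3 already has {1, 2, 4, 5, 6} and shift 1 already has {2, 4}, so day 3, shift 1 must be 3.

3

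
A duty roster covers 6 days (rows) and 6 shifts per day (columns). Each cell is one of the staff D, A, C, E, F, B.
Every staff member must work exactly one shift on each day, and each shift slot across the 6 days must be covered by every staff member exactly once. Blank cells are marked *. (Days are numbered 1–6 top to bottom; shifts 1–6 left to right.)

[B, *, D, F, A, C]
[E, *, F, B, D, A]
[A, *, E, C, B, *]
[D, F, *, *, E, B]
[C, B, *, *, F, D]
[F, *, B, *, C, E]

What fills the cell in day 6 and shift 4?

Day 1, shift 2: day 1 has {D, A, C, F, B} and shift 2 has {F, B}, leaving only E.
Day 2, shift 2: day 2 has {D, A, E, F, B} and shift 2 has {E, F, B}, leaving only C.
Day 3, shift 2: day 3 has {A, C, E, B} and shift 2 has {C, E, F, B}, leaving only D.
Day 3, shift 6: day 3 has {D, A, C, E, B} and shift 6 has {D, A, C, E, B}, leaving only F.
Day 4, shift 4: day 4 has {D, E, F, B} and shift 4 has {C, F, B}, leaving only A.
Day 6 already has {C, E, F, B} and shift 4 already has {A, C, F, B}, so day 6, shift 4 must be D.

D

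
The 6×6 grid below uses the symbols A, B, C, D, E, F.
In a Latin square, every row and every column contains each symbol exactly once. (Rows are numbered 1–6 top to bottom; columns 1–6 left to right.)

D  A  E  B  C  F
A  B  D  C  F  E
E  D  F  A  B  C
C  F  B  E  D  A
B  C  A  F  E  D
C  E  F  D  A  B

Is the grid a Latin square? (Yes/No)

Every row is a permutation, but column 1 contains C twice (at rows 4 and 6).

No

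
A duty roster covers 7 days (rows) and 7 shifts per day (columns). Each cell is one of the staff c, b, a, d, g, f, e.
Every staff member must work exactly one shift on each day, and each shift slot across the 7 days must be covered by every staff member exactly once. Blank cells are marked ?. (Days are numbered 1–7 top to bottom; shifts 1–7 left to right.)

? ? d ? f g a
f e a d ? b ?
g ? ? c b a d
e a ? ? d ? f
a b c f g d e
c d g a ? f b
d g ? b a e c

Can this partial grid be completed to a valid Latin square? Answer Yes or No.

No day or shift among the givens repeats a symbol, and propagating forced cells runs into no contradiction.
One valid completion exists (for instance, b c d e f g a / f e a d c b g / g f e c b a d / e a b g d c f / a b c f g d e / c d g a e f b / d g f b a e c).

Yes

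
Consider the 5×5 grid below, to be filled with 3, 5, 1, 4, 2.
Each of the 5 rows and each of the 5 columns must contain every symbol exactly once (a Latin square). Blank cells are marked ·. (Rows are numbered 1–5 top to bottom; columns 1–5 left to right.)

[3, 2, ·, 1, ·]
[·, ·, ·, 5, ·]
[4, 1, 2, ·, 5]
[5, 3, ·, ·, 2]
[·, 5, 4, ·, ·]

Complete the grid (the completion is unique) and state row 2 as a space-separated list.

2 4 3 5 1

Row 2, column 2: row 2 has {5} and column 2 has {3, 5, 1, 2}, leaving only 4.
Row 1, column 3: row 1 has {3, 1, 2} and column 3 has {4, 2}, leaving only 5.
Row 1, column 5: row 1 has {3, 5, 1, 2} and column 5 has {5, 2}, leaving only 4.
Row 3, column 4: row 3 has {5, 1, 4, 2} and column 4 has {5, 1}, leaving only 3.
Row 4, column 3: row 4 has {3, 5, 2} and column 3 has {5, 4, 2}, leaving only 1.
Row 2, column 3: row 2 has {5, 4} and column 3 has {5, 1, 4, 2}, leaving only 3.
Row 2, column 5: row 2 has {3, 5, 4} and column 5 has {5, 4, 2}, leaving only 1.
Row 2, column 1: row 2 has {3, 5, 1, 4} and column 1 has {3, 5, 4}, leaving only 2.
So row 2 reads: 2 4 3 5 1.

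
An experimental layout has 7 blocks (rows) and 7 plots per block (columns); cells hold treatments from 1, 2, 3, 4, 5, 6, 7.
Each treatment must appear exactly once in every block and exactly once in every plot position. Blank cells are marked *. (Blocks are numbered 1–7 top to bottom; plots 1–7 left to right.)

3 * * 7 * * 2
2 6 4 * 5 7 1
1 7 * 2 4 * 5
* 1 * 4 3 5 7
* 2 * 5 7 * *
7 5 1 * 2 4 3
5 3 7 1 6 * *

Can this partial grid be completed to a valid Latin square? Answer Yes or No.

Yes

No block or plot among the givens repeats a symbol, and propagating forced cells runs into no contradiction.
One valid completion exists (for instance, 3 4 5 7 1 6 2 / 2 6 4 3 5 7 1 / 1 7 6 2 4 3 5 / 6 1 2 4 3 5 7 / 4 2 3 5 7 1 6 / 7 5 1 6 2 4 3 / 5 3 7 1 6 2 4).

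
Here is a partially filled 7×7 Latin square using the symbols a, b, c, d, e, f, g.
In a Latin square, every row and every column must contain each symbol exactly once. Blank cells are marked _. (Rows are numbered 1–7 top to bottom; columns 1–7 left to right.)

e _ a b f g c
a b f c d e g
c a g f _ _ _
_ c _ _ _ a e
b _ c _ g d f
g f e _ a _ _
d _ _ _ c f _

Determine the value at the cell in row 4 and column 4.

g

Row 1, column 2: row 1 has {a, b, c, e, f, g} and column 2 has {a, b, c, f}, leaving only d.
Row 3, column 6: row 3 has {a, c, f, g} and column 6 has {a, d, e, f, g}, leaving only b.
Row 3, column 5: row 3 has {a, b, c, f, g} and column 5 has {a, c, d, f, g}, leaving only e.
Row 3, column 7: row 3 has {a, b, c, e, f, g} and column 7 has {c, e, f, g}, leaving only d.
Row 4, column 1: row 4 has {a, c, e} and column 1 has {a, b, c, d, e, g}, leaving only f.
Row 4, column 5: row 4 has {a, c, e, f} and column 5 has {a, c, d, e, f, g}, leaving only b.
Row 4, column 3: row 4 has {a, b, c, e, f} and column 3 has {a, c, e, f, g}, leaving only d.
Row 4 already has {a, b, c, d, e, f} and column 4 already has {b, c, f}, so row 4, column 4 must be g.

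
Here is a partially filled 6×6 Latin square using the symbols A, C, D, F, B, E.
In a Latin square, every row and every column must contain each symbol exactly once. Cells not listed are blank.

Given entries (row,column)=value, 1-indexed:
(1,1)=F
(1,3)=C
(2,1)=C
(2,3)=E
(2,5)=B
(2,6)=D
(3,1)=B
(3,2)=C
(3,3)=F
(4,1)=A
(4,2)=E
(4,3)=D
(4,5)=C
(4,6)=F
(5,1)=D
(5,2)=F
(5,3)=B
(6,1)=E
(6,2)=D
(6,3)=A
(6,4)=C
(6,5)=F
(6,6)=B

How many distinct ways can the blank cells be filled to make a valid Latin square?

4

Row 1, column 2: eliminating its row and column leaves {A, B}.
Row 1, column 4: eliminating its row and column leaves {A, D, B, E}.
Row 1, column 5: eliminating its row and column leaves {A, D, E}.
Row 1, column 6: eliminating its row and column leaves {A, E}.
Row 2, column 2: eliminating its row and column leaves {A}.
Row 2, column 4: eliminating its row and column leaves {A, F}.
Row 3, column 4: eliminating its row and column leaves {A, D, E}.
Row 3, column 5: eliminating its row and column leaves {A, D, E}.
Row 3, column 6: eliminating its row and column leaves {A, E}.
Row 4, column 4: eliminating its row and column leaves {B}.
Row 5, column 4: eliminating its row and column leaves {A, E}.
Row 5, column 5: eliminating its row and column leaves {A, E}.
Row 5, column 6: eliminating its row and column leaves {A, C, E}.
Enumerating the assignments across these blanks that avoid any row or column repeat gives 4 completions.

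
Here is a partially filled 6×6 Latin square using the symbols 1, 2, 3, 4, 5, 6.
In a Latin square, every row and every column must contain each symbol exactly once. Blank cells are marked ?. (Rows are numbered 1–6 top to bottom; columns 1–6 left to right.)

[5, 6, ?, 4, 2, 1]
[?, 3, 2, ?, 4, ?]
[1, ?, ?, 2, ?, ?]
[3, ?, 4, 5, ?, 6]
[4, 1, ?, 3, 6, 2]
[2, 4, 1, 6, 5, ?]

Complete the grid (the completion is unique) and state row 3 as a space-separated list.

Row 3, column 2: row 3 has {1, 2} and column 2 has {1, 3, 4, 6}, leaving only 5.
Row 3, column 5: row 3 has {1, 2, 5} and column 5 has {2, 4, 5, 6}, leaving only 3.
Row 3, column 3: row 3 has {1, 2, 3, 5} and column 3 has {1, 2, 4}, leaving only 6.
Row 3, column 6: row 3 has {1, 2, 3, 5, 6} and column 6 has {1, 2, 6}, leaving only 4.
So row 3 reads: 1 5 6 2 3 4.

1 5 6 2 3 4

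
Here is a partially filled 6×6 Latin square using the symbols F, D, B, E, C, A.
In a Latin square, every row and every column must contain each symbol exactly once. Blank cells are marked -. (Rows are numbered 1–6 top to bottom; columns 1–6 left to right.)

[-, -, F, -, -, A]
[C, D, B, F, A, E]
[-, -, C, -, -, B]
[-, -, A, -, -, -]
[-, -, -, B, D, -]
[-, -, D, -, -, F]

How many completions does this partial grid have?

Row 1, column 1: eliminating its row and column leaves {D, B, E}.
Row 1, column 2: eliminating its row and column leaves {B, E, C}.
Row 1, column 4: eliminating its row and column leaves {D, E, C}.
Row 1, column 5: eliminating its row and column leaves {B, E, C}.
Row 3, column 1: eliminating its row and column leaves {F, D, E, A}.
Row 3, column 2: eliminating its row and column leaves {F, E, A}.
Row 3, column 4: eliminating its row and column leaves {D, E, A}.
Row 3, column 5: eliminating its row and column leaves {F, E}.
Row 4, column 1: eliminating its row and column leaves {F, D, B, E}.
Row 4, column 2: eliminating its row and column leaves {F, B, E, C}.
Row 4, column 4: eliminating its row and column leaves {D, E, C}.
Row 4, column 5: eliminating its row and column leaves {F, B, E, C}.
Row 4, column 6: eliminating its row and column leaves {D, C}.
Row 5, column 1: eliminating its row and column leaves {F, E, A}.
Row 5, column 2: eliminating its row and column leaves {F, E, C, A}.
Row 5, column 3: eliminating its row and column leaves {E}.
Row 5, column 6: eliminating its row and column leaves {C}.
Row 6, column 1: eliminating its row and column leaves {B, E, A}.
Row 6, column 2: eliminating its row and column leaves {B, E, C, A}.
Row 6, column 4: eliminating its row and column leaves {E, C, A}.
Row 6, column 5: eliminating its row and column leaves {B, E, C}.
Enumerating the assignments across these blanks that avoid any row or column repeat gives 32 completions.

32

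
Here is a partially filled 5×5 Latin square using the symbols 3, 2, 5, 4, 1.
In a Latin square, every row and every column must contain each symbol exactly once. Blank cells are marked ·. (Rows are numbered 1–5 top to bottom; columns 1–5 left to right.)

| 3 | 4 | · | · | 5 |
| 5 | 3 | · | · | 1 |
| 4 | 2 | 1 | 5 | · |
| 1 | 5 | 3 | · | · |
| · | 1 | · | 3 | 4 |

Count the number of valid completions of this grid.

1

Row 1, column 3: eliminating its row and column leaves {2}.
Row 1, column 4: eliminating its row and column leaves {2, 1}.
Row 2, column 3: eliminating its row and column leaves {2, 4}.
Row 2, column 4: eliminating its row and column leaves {2, 4}.
Row 3, column 5: eliminating its row and column leaves {3}.
Row 4, column 4: eliminating its row and column leaves {2, 4}.
Row 4, column 5: eliminating its row and column leaves {2}.
Row 5, column 1: eliminating its row and column leaves {2}.
Row 5, column 3: eliminating its row and column leaves {2, 5}.
Only one assignment across all blanks avoids any row or column repeat, giving 1 completion.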